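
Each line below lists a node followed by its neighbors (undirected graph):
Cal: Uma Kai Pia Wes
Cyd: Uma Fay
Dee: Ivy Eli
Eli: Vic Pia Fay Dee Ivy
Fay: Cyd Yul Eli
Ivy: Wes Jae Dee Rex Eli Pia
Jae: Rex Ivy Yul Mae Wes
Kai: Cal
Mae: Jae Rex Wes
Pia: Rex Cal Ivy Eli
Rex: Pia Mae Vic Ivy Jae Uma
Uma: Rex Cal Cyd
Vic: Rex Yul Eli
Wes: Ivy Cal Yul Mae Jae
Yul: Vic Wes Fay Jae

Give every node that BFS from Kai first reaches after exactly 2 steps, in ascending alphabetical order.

Pia, Uma, Wes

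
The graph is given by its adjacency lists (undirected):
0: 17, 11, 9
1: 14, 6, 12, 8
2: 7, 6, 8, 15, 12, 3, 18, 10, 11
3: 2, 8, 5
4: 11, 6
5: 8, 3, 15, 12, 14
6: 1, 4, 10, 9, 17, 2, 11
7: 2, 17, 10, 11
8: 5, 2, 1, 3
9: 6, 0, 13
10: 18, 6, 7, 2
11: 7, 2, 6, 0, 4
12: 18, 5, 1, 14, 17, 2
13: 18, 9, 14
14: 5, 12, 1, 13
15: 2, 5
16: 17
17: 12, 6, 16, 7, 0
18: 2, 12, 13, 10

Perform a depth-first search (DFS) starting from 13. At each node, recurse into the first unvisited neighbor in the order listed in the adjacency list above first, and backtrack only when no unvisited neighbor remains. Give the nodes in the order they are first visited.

13 18 2 7 17 12 5 8 1 14 6 4 11 0 9 10 3 15 16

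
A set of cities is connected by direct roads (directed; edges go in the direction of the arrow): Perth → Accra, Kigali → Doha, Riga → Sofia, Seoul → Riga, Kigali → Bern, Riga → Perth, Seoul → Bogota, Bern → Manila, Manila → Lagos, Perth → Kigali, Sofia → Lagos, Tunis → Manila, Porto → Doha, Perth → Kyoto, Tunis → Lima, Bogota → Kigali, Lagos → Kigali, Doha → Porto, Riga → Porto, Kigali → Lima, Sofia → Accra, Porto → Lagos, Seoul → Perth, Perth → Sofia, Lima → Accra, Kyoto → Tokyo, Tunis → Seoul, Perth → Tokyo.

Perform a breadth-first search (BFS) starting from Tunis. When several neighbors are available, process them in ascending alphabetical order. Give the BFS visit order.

Tunis, Lima, Manila, Seoul, Accra, Lagos, Bogota, Perth, Riga, Kigali, Kyoto, Sofia, Tokyo, Porto, Bern, Doha

Visit Tunis; enqueue Lima, Manila, Seoul → queue [Lima, Manila, Seoul]
Visit Lima; enqueue Accra → queue [Manila, Seoul, Accra]
Visit Manila; enqueue Lagos → queue [Seoul, Accra, Lagos]
Visit Seoul; enqueue Bogota, Perth, Riga → queue [Accra, Lagos, Bogota, Perth, Riga]
Visit Accra → queue [Lagos, Bogota, Perth, Riga]
Visit Lagos; enqueue Kigali → queue [Bogota, Perth, Riga, Kigali]
Visit Bogota → queue [Perth, Riga, Kigali]
Visit Perth; enqueue Kyoto, Sofia, Tokyo → queue [Riga, Kigali, Kyoto, Sofia, Tokyo]
Visit Riga; enqueue Porto → queue [Kigali, Kyoto, Sofia, Tokyo, Porto]
Visit Kigali; enqueue Bern, Doha → queue [Kyoto, Sofia, Tokyo, Porto, Bern, Doha]
Visit Kyoto → queue [Sofia, Tokyo, Porto, Bern, Doha]
Visit Sofia → queue [Tokyo, Porto, Bern, Doha]
Visit Tokyo → queue [Porto, Bern, Doha]
Visit Porto → queue [Bern, Doha]
Visit Bern → queue [Doha]
Visit Doha → queue []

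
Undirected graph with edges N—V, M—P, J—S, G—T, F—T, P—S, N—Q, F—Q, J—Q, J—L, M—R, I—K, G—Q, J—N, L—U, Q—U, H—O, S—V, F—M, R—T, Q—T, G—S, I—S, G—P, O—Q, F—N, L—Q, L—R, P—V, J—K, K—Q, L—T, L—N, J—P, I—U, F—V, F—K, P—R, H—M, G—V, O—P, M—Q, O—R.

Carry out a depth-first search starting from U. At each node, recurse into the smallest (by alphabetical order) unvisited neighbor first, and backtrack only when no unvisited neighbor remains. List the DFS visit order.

U I K F M H O P G Q J L N V S R T

Visit U
U → I
I → K
K → F
F → M
M → H
H → O
O → P
P → G
G → Q
Q → J
J → L
L → N
N → V
V → S
L → R
R → T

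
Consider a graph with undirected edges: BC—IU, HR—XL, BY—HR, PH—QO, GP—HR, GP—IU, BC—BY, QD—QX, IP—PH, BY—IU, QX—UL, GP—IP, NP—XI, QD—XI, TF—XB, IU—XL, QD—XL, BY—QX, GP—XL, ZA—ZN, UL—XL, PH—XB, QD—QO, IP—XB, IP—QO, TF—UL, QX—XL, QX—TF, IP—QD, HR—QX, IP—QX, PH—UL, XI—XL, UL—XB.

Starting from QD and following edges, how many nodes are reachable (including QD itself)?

BFS from QD visits: QD, XL, XI, QX, QO, IP, UL, IU, HR, GP, NP, TF, BY, PH, XB, BC
Reachable nodes: 16 of 18 total.

16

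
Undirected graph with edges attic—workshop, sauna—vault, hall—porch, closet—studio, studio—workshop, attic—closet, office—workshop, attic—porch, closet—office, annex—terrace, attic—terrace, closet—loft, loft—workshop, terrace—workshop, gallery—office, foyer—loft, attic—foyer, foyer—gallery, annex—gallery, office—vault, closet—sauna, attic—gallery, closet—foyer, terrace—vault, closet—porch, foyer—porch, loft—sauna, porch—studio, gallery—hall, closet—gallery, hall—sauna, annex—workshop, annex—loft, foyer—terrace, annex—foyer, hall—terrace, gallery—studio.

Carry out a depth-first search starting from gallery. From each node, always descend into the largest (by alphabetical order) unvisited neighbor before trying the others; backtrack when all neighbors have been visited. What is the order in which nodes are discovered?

Visit gallery
gallery → studio
studio → workshop
workshop → terrace
terrace → vault
vault → sauna
sauna → loft
loft → foyer
foyer → porch
porch → hall
porch → closet
closet → office
closet → attic
foyer → annex

gallery → studio → workshop → terrace → vault → sauna → loft → foyer → porch → hall → closet → office → attic → annex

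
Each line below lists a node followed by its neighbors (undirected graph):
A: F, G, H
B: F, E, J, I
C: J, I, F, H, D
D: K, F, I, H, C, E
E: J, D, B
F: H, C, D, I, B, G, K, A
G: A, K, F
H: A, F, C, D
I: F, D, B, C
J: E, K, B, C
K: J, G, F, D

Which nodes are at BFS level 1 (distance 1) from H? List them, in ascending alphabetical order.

A, C, D, F

Level 0: H
Level 1: A, C, D, F
Level 2: B, E, G, I, J, K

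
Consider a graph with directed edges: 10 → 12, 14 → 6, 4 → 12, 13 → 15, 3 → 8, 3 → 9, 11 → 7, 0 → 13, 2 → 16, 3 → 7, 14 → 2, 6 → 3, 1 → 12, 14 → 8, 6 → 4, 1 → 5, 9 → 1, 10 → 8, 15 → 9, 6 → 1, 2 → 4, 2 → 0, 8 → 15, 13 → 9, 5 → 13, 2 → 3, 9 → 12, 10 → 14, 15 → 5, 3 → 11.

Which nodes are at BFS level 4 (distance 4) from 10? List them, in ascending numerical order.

Level 0: 10
Level 1: 8, 12, 14
Level 2: 2, 6, 15
Level 3: 0, 1, 3, 4, 5, 9, 16
Level 4: 7, 11, 13

7, 11, 13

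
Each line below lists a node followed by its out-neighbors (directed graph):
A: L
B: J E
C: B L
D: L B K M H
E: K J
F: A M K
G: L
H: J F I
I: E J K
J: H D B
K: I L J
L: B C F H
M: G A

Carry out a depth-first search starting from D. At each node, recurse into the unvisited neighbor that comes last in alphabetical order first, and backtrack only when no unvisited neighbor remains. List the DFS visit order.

Visit D
D → M
M → G
G → L
L → H
H → J
J → B
B → E
E → K
K → I
H → F
F → A
L → C

D, M, G, L, H, J, B, E, K, I, F, A, C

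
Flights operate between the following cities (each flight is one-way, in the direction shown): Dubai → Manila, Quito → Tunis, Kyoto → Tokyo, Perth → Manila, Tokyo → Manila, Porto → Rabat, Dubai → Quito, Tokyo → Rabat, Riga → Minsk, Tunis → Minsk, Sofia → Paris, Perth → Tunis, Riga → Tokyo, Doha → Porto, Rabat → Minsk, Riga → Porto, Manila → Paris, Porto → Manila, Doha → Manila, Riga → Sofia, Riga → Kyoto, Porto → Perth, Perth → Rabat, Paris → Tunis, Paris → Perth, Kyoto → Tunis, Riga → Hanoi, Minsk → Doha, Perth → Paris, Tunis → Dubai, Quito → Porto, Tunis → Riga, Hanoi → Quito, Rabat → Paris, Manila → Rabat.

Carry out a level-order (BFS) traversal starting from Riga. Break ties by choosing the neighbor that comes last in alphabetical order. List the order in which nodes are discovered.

Visit Riga; enqueue Tokyo, Sofia, Porto, Minsk, Kyoto, Hanoi → queue [Tokyo, Sofia, Porto, Minsk, Kyoto, Hanoi]
Visit Tokyo; enqueue Rabat, Manila → queue [Sofia, Porto, Minsk, Kyoto, Hanoi, Rabat, Manila]
Visit Sofia; enqueue Paris → queue [Porto, Minsk, Kyoto, Hanoi, Rabat, Manila, Paris]
Visit Porto; enqueue Perth → queue [Minsk, Kyoto, Hanoi, Rabat, Manila, Paris, Perth]
Visit Minsk; enqueue Doha → queue [Kyoto, Hanoi, Rabat, Manila, Paris, Perth, Doha]
Visit Kyoto; enqueue Tunis → queue [Hanoi, Rabat, Manila, Paris, Perth, Doha, Tunis]
Visit Hanoi; enqueue Quito → queue [Rabat, Manila, Paris, Perth, Doha, Tunis, Quito]
Visit Rabat → queue [Manila, Paris, Perth, Doha, Tunis, Quito]
Visit Manila → queue [Paris, Perth, Doha, Tunis, Quito]
Visit Paris → queue [Perth, Doha, Tunis, Quito]
Visit Perth → queue [Doha, Tunis, Quito]
Visit Doha → queue [Tunis, Quito]
Visit Tunis; enqueue Dubai → queue [Quito, Dubai]
Visit Quito → queue [Dubai]
Visit Dubai → queue []

Riga, Tokyo, Sofia, Porto, Minsk, Kyoto, Hanoi, Rabat, Manila, Paris, Perth, Doha, Tunis, Quito, Dubai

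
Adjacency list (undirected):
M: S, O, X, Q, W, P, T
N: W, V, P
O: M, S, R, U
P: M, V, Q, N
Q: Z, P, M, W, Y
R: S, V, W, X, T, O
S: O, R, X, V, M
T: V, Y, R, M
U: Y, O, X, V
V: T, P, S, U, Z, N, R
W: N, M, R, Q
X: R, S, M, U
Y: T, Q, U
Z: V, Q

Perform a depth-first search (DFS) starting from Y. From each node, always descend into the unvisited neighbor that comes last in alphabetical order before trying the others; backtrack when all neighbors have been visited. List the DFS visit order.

Y -> U -> X -> S -> V -> Z -> Q -> W -> R -> T -> M -> P -> N -> O

Visit Y
Y → U
U → X
X → S
S → V
V → Z
Z → Q
Q → W
W → R
R → T
T → M
M → P
P → N
M → O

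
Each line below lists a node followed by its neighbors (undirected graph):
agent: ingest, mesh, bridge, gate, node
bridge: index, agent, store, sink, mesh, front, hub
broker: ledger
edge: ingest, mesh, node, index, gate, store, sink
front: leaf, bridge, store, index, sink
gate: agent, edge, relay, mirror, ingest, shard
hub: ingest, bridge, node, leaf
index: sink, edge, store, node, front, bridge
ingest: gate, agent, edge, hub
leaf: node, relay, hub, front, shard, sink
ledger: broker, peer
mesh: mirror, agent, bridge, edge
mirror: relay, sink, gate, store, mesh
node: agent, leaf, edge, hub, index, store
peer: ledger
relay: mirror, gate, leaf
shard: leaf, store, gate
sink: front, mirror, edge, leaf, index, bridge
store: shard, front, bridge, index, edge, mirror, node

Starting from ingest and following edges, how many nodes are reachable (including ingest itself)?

16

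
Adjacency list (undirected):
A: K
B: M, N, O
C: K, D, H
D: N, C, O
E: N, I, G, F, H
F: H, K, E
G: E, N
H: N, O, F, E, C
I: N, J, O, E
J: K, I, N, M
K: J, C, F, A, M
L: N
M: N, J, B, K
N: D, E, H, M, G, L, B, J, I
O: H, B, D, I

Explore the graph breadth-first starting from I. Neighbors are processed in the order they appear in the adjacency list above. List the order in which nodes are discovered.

I, N, J, O, E, D, H, M, G, L, B, K, F, C, A

Visit I; enqueue N, J, O, E → queue [N, J, O, E]
Visit N; enqueue D, H, M, G, L, B → queue [J, O, E, D, H, M, G, L, B]
Visit J; enqueue K → queue [O, E, D, H, M, G, L, B, K]
Visit O → queue [E, D, H, M, G, L, B, K]
Visit E; enqueue F → queue [D, H, M, G, L, B, K, F]
Visit D; enqueue C → queue [H, M, G, L, B, K, F, C]
Visit H → queue [M, G, L, B, K, F, C]
Visit M → queue [G, L, B, K, F, C]
Visit G → queue [L, B, K, F, C]
Visit L → queue [B, K, F, C]
Visit B → queue [K, F, C]
Visit K; enqueue A → queue [F, C, A]
Visit F → queue [C, A]
Visit C → queue [A]
Visit A → queue []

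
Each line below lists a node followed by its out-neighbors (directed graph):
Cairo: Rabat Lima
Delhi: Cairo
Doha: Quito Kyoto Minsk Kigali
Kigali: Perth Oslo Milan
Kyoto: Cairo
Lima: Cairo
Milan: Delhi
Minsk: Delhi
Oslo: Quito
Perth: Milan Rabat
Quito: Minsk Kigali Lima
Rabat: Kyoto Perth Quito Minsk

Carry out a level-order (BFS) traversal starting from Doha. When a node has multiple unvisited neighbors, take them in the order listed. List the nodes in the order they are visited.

Doha Quito Kyoto Minsk Kigali Lima Cairo Delhi Perth Oslo Milan Rabat

Visit Doha; enqueue Quito, Kyoto, Minsk, Kigali → queue [Quito, Kyoto, Minsk, Kigali]
Visit Quito; enqueue Lima → queue [Kyoto, Minsk, Kigali, Lima]
Visit Kyoto; enqueue Cairo → queue [Minsk, Kigali, Lima, Cairo]
Visit Minsk; enqueue Delhi → queue [Kigali, Lima, Cairo, Delhi]
Visit Kigali; enqueue Perth, Oslo, Milan → queue [Lima, Cairo, Delhi, Perth, Oslo, Milan]
Visit Lima → queue [Cairo, Delhi, Perth, Oslo, Milan]
Visit Cairo; enqueue Rabat → queue [Delhi, Perth, Oslo, Milan, Rabat]
Visit Delhi → queue [Perth, Oslo, Milan, Rabat]
Visit Perth → queue [Oslo, Milan, Rabat]
Visit Oslo → queue [Milan, Rabat]
Visit Milan → queue [Rabat]
Visit Rabat → queue []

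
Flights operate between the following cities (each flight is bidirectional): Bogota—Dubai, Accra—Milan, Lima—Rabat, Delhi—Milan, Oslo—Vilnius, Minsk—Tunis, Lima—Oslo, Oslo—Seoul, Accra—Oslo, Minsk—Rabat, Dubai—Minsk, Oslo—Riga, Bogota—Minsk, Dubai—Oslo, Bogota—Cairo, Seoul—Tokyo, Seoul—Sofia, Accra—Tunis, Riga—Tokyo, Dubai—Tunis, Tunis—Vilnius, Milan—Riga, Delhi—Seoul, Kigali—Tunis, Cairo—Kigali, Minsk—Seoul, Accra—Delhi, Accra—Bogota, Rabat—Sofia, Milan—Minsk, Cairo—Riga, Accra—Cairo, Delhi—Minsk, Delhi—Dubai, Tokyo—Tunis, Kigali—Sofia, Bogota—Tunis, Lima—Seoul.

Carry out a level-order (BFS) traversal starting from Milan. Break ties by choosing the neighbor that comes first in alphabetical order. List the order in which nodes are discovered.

Visit Milan; enqueue Accra, Delhi, Minsk, Riga → queue [Accra, Delhi, Minsk, Riga]
Visit Accra; enqueue Bogota, Cairo, Oslo, Tunis → queue [Delhi, Minsk, Riga, Bogota, Cairo, Oslo, Tunis]
Visit Delhi; enqueue Dubai, Seoul → queue [Minsk, Riga, Bogota, Cairo, Oslo, Tunis, Dubai, Seoul]
Visit Minsk; enqueue Rabat → queue [Riga, Bogota, Cairo, Oslo, Tunis, Dubai, Seoul, Rabat]
Visit Riga; enqueue Tokyo → queue [Bogota, Cairo, Oslo, Tunis, Dubai, Seoul, Rabat, Tokyo]
Visit Bogota → queue [Cairo, Oslo, Tunis, Dubai, Seoul, Rabat, Tokyo]
Visit Cairo; enqueue Kigali → queue [Oslo, Tunis, Dubai, Seoul, Rabat, Tokyo, Kigali]
Visit Oslo; enqueue Lima, Vilnius → queue [Tunis, Dubai, Seoul, Rabat, Tokyo, Kigali, Lima, Vilnius]
Visit Tunis → queue [Dubai, Seoul, Rabat, Tokyo, Kigali, Lima, Vilnius]
Visit Dubai → queue [Seoul, Rabat, Tokyo, Kigali, Lima, Vilnius]
Visit Seoul; enqueue Sofia → queue [Rabat, Tokyo, Kigali, Lima, Vilnius, Sofia]
Visit Rabat → queue [Tokyo, Kigali, Lima, Vilnius, Sofia]
Visit Tokyo → queue [Kigali, Lima, Vilnius, Sofia]
Visit Kigali → queue [Lima, Vilnius, Sofia]
Visit Lima → queue [Vilnius, Sofia]
Visit Vilnius → queue [Sofia]
Visit Sofia → queue []

Milan Accra Delhi Minsk Riga Bogota Cairo Oslo Tunis Dubai Seoul Rabat Tokyo Kigali Lima Vilnius Sofia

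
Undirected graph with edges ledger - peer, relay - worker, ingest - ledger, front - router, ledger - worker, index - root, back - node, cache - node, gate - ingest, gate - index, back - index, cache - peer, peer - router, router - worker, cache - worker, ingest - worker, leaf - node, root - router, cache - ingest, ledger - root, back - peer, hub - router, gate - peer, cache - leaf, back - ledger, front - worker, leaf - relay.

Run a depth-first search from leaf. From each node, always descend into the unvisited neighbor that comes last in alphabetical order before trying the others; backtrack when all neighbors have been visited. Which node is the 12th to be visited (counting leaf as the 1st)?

back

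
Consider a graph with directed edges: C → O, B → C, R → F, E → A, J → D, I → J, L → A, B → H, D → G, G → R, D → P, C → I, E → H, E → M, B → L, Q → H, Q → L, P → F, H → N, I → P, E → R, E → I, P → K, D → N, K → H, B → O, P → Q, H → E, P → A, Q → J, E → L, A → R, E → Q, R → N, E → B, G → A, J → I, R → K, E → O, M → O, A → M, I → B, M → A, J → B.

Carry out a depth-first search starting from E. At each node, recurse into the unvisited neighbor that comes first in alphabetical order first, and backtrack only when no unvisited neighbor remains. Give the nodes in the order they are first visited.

E → A → M → O → R → F → K → H → N → B → C → I → J → D → G → P → Q → L

Visit E
E → A
A → M
M → O
A → R
R → F
R → K
K → H
H → N
E → B
B → C
C → I
I → J
J → D
D → G
D → P
P → Q
Q → L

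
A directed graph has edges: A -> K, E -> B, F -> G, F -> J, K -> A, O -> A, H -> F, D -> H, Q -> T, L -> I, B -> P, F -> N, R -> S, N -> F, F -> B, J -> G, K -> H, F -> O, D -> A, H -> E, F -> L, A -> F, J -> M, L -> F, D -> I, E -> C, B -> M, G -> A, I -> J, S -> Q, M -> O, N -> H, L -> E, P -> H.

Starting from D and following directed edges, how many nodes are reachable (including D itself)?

16

BFS from D visits: D, A, H, I, F, K, E, J, B, G, L, N, O, C, M, P
Reachable nodes: 16 of 20 total.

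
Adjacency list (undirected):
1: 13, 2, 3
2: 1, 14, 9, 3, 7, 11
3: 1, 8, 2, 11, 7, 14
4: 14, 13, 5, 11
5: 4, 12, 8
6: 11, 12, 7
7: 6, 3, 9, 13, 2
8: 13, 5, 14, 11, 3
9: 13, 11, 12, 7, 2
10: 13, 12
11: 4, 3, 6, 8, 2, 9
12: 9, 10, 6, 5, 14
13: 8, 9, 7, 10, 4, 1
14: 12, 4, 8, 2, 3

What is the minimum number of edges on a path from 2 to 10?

3

Level 0: 2
Level 1: 1, 3, 7, 9, 11, 14
Level 2: 4, 6, 8, 12, 13
Level 3: 5, 10
10 first appears at level 3.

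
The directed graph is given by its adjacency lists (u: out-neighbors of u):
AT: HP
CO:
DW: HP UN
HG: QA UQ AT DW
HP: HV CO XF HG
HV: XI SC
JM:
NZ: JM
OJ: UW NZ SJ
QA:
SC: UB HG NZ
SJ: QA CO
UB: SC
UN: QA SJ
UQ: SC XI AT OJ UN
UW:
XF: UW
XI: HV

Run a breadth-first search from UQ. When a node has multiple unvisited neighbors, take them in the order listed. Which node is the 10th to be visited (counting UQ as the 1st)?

Visit UQ; enqueue SC, XI, AT, OJ, UN → queue [SC, XI, AT, OJ, UN]
Visit SC; enqueue UB, HG, NZ → queue [XI, AT, OJ, UN, UB, HG, NZ]
Visit XI; enqueue HV → queue [AT, OJ, UN, UB, HG, NZ, HV]
Visit AT; enqueue HP → queue [OJ, UN, UB, HG, NZ, HV, HP]
Visit OJ; enqueue UW, SJ → queue [UN, UB, HG, NZ, HV, HP, UW, SJ]
Visit UN; enqueue QA → queue [UB, HG, NZ, HV, HP, UW, SJ, QA]
Visit UB → queue [HG, NZ, HV, HP, UW, SJ, QA]
Visit HG; enqueue DW → queue [NZ, HV, HP, UW, SJ, QA, DW]
Visit NZ; enqueue JM → queue [HV, HP, UW, SJ, QA, DW, JM]
Visit HV → queue [HP, UW, SJ, QA, DW, JM]
Visit HP; enqueue CO, XF → queue [UW, SJ, QA, DW, JM, CO, XF]
Visit UW → queue [SJ, QA, DW, JM, CO, XF]
Visit SJ → queue [QA, DW, JM, CO, XF]
Visit QA → queue [DW, JM, CO, XF]
Visit DW → queue [JM, CO, XF]
Visit JM → queue [CO, XF]
Visit CO → queue [XF]
Visit XF → queue []

Visit order: UQ, SC, XI, AT, OJ, UN, UB, HG, NZ, HV, HP, UW, SJ, QA, DW, JM, CO, XF

HV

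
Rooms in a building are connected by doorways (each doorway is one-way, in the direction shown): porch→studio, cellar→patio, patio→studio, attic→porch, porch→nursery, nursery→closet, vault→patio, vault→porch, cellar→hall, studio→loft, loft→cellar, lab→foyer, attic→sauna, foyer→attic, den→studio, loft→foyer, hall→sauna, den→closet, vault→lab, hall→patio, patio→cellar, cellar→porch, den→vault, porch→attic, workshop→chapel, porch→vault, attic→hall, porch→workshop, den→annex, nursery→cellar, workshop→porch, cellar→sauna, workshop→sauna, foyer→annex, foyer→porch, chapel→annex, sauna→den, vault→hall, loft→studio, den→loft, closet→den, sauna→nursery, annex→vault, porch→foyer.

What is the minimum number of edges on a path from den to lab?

Level 0: den
Level 1: annex, closet, loft, studio, vault
Level 2: cellar, foyer, hall, lab, patio, porch
Level 3: attic, nursery, sauna, workshop
Level 4: chapel
lab first appears at level 2.

2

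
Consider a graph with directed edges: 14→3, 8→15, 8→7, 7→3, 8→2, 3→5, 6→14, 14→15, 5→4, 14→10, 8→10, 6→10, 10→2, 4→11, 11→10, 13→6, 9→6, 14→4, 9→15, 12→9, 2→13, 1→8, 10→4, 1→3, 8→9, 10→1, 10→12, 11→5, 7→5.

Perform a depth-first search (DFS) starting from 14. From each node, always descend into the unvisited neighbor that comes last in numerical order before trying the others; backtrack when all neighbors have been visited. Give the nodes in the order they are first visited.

14, 15, 10, 12, 9, 6, 4, 11, 5, 2, 13, 1, 8, 7, 3

Visit 14
14 → 15
14 → 10
10 → 12
12 → 9
9 → 6
10 → 4
4 → 11
11 → 5
10 → 2
2 → 13
10 → 1
1 → 8
8 → 7
7 → 3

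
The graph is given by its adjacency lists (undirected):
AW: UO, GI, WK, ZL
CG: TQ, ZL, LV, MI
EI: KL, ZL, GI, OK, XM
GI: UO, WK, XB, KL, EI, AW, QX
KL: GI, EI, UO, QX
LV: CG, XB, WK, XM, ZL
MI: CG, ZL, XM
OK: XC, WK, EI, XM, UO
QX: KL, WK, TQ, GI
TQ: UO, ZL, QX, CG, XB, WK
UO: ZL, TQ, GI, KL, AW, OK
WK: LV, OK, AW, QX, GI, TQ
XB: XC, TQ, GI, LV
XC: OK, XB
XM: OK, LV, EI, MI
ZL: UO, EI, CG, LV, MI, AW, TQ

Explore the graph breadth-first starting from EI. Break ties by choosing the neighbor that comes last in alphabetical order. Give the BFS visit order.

Visit EI; enqueue ZL, XM, OK, KL, GI → queue [ZL, XM, OK, KL, GI]
Visit ZL; enqueue UO, TQ, MI, LV, CG, AW → queue [XM, OK, KL, GI, UO, TQ, MI, LV, CG, AW]
Visit XM → queue [OK, KL, GI, UO, TQ, MI, LV, CG, AW]
Visit OK; enqueue XC, WK → queue [KL, GI, UO, TQ, MI, LV, CG, AW, XC, WK]
Visit KL; enqueue QX → queue [GI, UO, TQ, MI, LV, CG, AW, XC, WK, QX]
Visit GI; enqueue XB → queue [UO, TQ, MI, LV, CG, AW, XC, WK, QX, XB]
Visit UO → queue [TQ, MI, LV, CG, AW, XC, WK, QX, XB]
Visit TQ → queue [MI, LV, CG, AW, XC, WK, QX, XB]
Visit MI → queue [LV, CG, AW, XC, WK, QX, XB]
Visit LV → queue [CG, AW, XC, WK, QX, XB]
Visit CG → queue [AW, XC, WK, QX, XB]
Visit AW → queue [XC, WK, QX, XB]
Visit XC → queue [WK, QX, XB]
Visit WK → queue [QX, XB]
Visit QX → queue [XB]
Visit XB → queue []

EI, ZL, XM, OK, KL, GI, UO, TQ, MI, LV, CG, AW, XC, WK, QX, XB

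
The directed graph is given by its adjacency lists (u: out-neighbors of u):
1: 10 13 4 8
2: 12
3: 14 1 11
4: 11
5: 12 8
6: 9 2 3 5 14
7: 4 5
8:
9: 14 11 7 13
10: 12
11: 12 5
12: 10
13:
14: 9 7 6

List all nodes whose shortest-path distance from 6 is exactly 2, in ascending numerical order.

Level 0: 6
Level 1: 2, 3, 5, 9, 14
Level 2: 1, 7, 8, 11, 12, 13
Level 3: 4, 10

1, 7, 8, 11, 12, 13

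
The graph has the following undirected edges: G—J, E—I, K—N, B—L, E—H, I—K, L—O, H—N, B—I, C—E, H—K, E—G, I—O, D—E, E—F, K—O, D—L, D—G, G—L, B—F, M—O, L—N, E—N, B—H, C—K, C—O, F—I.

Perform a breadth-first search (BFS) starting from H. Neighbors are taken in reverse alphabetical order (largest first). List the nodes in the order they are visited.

H → N → K → E → B → L → O → I → C → G → F → D → M → J

Visit H; enqueue N, K, E, B → queue [N, K, E, B]
Visit N; enqueue L → queue [K, E, B, L]
Visit K; enqueue O, I, C → queue [E, B, L, O, I, C]
Visit E; enqueue G, F, D → queue [B, L, O, I, C, G, F, D]
Visit B → queue [L, O, I, C, G, F, D]
Visit L → queue [O, I, C, G, F, D]
Visit O; enqueue M → queue [I, C, G, F, D, M]
Visit I → queue [C, G, F, D, M]
Visit C → queue [G, F, D, M]
Visit G; enqueue J → queue [F, D, M, J]
Visit F → queue [D, M, J]
Visit D → queue [M, J]
Visit M → queue [J]
Visit J → queue []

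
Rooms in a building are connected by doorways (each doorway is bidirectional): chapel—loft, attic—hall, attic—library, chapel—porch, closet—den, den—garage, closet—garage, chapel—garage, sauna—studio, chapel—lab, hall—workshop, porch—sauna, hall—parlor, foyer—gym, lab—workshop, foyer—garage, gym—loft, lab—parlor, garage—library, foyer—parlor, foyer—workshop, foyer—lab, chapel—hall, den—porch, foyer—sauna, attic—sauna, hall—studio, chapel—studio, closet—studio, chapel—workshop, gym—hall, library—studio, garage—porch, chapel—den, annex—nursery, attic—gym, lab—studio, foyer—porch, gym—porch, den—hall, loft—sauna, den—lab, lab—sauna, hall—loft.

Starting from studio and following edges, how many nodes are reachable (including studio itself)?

BFS from studio visits: studio, chapel, closet, hall, lab, library, sauna, den, garage, loft, porch, workshop, attic, gym, parlor, foyer
Reachable nodes: 16 of 18 total.

16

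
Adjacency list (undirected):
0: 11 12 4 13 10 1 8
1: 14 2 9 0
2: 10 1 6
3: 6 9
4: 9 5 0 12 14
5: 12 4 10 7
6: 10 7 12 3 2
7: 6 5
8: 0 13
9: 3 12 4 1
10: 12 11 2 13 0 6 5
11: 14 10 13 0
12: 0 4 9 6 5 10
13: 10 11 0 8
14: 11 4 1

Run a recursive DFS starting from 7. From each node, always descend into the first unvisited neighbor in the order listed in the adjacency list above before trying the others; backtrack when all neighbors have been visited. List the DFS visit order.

7 → 6 → 10 → 12 → 0 → 11 → 14 → 4 → 9 → 3 → 1 → 2 → 5 → 13 → 8

Visit 7
7 → 6
6 → 10
10 → 12
12 → 0
0 → 11
11 → 14
14 → 4
4 → 9
9 → 3
9 → 1
1 → 2
4 → 5
11 → 13
13 → 8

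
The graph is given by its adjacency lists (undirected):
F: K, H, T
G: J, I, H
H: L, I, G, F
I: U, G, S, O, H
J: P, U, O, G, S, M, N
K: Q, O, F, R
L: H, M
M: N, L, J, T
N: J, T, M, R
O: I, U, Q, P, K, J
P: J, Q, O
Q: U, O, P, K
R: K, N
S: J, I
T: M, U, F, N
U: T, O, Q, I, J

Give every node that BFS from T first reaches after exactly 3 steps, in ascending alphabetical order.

G, P, S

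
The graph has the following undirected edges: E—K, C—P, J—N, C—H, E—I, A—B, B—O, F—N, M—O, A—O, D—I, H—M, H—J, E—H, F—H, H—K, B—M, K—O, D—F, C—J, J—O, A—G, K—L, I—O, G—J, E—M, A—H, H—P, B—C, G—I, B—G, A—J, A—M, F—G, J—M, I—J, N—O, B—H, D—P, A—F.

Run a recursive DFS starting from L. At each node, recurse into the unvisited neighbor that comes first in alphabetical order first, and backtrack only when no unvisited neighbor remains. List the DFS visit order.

L → K → E → H → A → B → C → J → G → F → D → I → O → M → N → P

Visit L
L → K
K → E
E → H
H → A
A → B
B → C
C → J
J → G
G → F
F → D
D → I
I → O
O → M
O → N
D → P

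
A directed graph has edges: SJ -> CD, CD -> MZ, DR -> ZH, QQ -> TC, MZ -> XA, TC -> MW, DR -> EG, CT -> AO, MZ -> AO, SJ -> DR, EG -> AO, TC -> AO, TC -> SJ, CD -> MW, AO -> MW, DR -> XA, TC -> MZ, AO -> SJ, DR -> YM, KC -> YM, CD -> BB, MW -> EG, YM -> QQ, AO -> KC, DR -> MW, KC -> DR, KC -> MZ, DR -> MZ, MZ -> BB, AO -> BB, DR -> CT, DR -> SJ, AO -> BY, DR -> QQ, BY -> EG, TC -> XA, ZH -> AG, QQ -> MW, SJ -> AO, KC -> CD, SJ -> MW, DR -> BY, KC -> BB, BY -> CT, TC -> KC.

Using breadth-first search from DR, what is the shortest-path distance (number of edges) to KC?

3

Level 0: DR
Level 1: BY, CT, EG, MW, MZ, QQ, SJ, XA, YM, ZH
Level 2: AG, AO, BB, CD, TC
Level 3: KC
KC first appears at level 3.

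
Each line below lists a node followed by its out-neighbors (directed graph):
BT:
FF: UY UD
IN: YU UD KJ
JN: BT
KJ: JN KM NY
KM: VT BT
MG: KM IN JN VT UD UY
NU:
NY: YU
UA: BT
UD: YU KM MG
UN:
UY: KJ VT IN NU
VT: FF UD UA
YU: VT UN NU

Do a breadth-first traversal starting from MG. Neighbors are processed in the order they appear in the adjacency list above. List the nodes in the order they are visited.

MG → KM → IN → JN → VT → UD → UY → BT → YU → KJ → FF → UA → NU → UN → NY

Visit MG; enqueue KM, IN, JN, VT, UD, UY → queue [KM, IN, JN, VT, UD, UY]
Visit KM; enqueue BT → queue [IN, JN, VT, UD, UY, BT]
Visit IN; enqueue YU, KJ → queue [JN, VT, UD, UY, BT, YU, KJ]
Visit JN → queue [VT, UD, UY, BT, YU, KJ]
Visit VT; enqueue FF, UA → queue [UD, UY, BT, YU, KJ, FF, UA]
Visit UD → queue [UY, BT, YU, KJ, FF, UA]
Visit UY; enqueue NU → queue [BT, YU, KJ, FF, UA, NU]
Visit BT → queue [YU, KJ, FF, UA, NU]
Visit YU; enqueue UN → queue [KJ, FF, UA, NU, UN]
Visit KJ; enqueue NY → queue [FF, UA, NU, UN, NY]
Visit FF → queue [UA, NU, UN, NY]
Visit UA → queue [NU, UN, NY]
Visit NU → queue [UN, NY]
Visit UN → queue [NY]
Visit NY → queue []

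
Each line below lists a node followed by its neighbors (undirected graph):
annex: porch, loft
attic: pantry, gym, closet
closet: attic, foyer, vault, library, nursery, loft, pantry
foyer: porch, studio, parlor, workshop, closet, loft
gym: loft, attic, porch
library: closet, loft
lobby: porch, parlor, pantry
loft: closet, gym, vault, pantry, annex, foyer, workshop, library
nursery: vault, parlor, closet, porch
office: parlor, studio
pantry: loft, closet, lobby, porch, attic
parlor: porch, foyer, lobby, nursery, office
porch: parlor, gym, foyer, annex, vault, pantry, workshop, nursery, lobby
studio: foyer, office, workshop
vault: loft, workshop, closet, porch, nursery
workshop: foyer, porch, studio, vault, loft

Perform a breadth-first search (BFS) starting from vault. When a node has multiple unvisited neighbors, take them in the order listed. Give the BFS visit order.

vault loft workshop closet porch nursery gym pantry annex foyer library studio attic parlor lobby office

Visit vault; enqueue loft, workshop, closet, porch, nursery → queue [loft, workshop, closet, porch, nursery]
Visit loft; enqueue gym, pantry, annex, foyer, library → queue [workshop, closet, porch, nursery, gym, pantry, annex, foyer, library]
Visit workshop; enqueue studio → queue [closet, porch, nursery, gym, pantry, annex, foyer, library, studio]
Visit closet; enqueue attic → queue [porch, nursery, gym, pantry, annex, foyer, library, studio, attic]
Visit porch; enqueue parlor, lobby → queue [nursery, gym, pantry, annex, foyer, library, studio, attic, parlor, lobby]
Visit nursery → queue [gym, pantry, annex, foyer, library, studio, attic, parlor, lobby]
Visit gym → queue [pantry, annex, foyer, library, studio, attic, parlor, lobby]
Visit pantry → queue [annex, foyer, library, studio, attic, parlor, lobby]
Visit annex → queue [foyer, library, studio, attic, parlor, lobby]
Visit foyer → queue [library, studio, attic, parlor, lobby]
Visit library → queue [studio, attic, parlor, lobby]
Visit studio; enqueue office → queue [attic, parlor, lobby, office]
Visit attic → queue [parlor, lobby, office]
Visit parlor → queue [lobby, office]
Visit lobby → queue [office]
Visit office → queue []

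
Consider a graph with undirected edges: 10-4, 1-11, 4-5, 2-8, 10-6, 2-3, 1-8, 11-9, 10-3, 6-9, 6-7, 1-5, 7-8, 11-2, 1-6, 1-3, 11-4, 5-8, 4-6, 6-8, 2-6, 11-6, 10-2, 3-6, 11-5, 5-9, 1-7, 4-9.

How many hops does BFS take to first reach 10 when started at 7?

2

Level 0: 7
Level 1: 1, 6, 8
Level 2: 2, 3, 4, 5, 9, 10, 11
10 first appears at level 2.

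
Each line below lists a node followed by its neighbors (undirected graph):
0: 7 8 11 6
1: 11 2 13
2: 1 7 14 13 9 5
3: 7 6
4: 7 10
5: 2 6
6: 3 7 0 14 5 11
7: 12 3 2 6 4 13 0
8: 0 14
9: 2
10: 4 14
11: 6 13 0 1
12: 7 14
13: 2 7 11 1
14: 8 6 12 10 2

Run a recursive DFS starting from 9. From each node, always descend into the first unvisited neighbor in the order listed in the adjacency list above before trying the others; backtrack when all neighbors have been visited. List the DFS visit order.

Visit 9
9 → 2
2 → 1
1 → 11
11 → 6
6 → 3
3 → 7
7 → 12
12 → 14
14 → 8
8 → 0
14 → 10
10 → 4
7 → 13
6 → 5

9 2 1 11 6 3 7 12 14 8 0 10 4 13 5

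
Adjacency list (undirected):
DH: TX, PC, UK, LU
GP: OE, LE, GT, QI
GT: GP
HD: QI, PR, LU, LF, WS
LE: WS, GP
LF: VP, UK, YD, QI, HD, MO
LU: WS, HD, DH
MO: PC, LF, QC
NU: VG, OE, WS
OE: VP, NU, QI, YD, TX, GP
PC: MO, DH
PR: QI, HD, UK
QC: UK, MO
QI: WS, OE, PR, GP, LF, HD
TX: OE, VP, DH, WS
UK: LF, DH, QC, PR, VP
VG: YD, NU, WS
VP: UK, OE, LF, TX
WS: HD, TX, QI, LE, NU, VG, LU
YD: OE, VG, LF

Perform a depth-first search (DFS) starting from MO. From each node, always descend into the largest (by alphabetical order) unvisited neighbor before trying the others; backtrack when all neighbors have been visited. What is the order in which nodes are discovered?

MO -> QC -> UK -> VP -> TX -> WS -> VG -> YD -> OE -> QI -> PR -> HD -> LU -> DH -> PC -> LF -> GP -> LE -> GT -> NU

Visit MO
MO → QC
QC → UK
UK → VP
VP → TX
TX → WS
WS → VG
VG → YD
YD → OE
OE → QI
QI → PR
PR → HD
HD → LU
LU → DH
DH → PC
HD → LF
QI → GP
GP → LE
GP → GT
OE → NU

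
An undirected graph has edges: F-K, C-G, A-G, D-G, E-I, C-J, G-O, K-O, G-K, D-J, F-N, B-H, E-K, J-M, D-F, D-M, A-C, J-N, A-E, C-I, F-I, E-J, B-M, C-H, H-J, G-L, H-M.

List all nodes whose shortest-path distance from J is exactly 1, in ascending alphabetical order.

C, D, E, H, M, N

Level 0: J
Level 1: C, D, E, H, M, N
Level 2: A, B, F, G, I, K
Level 3: L, O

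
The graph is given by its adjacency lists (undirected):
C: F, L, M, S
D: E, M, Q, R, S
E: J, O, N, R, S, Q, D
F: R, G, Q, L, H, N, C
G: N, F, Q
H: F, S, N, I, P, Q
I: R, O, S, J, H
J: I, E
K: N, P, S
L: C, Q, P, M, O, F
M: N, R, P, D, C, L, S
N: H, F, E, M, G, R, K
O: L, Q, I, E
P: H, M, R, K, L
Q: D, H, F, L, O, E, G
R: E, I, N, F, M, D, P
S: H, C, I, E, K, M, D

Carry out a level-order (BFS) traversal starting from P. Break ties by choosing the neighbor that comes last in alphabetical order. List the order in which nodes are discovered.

P -> R -> M -> L -> K -> H -> N -> I -> F -> E -> D -> S -> C -> Q -> O -> G -> J

Visit P; enqueue R, M, L, K, H → queue [R, M, L, K, H]
Visit R; enqueue N, I, F, E, D → queue [M, L, K, H, N, I, F, E, D]
Visit M; enqueue S, C → queue [L, K, H, N, I, F, E, D, S, C]
Visit L; enqueue Q, O → queue [K, H, N, I, F, E, D, S, C, Q, O]
Visit K → queue [H, N, I, F, E, D, S, C, Q, O]
Visit H → queue [N, I, F, E, D, S, C, Q, O]
Visit N; enqueue G → queue [I, F, E, D, S, C, Q, O, G]
Visit I; enqueue J → queue [F, E, D, S, C, Q, O, G, J]
Visit F → queue [E, D, S, C, Q, O, G, J]
Visit E → queue [D, S, C, Q, O, G, J]
Visit D → queue [S, C, Q, O, G, J]
Visit S → queue [C, Q, O, G, J]
Visit C → queue [Q, O, G, J]
Visit Q → queue [O, G, J]
Visit O → queue [G, J]
Visit G → queue [J]
Visit J → queue []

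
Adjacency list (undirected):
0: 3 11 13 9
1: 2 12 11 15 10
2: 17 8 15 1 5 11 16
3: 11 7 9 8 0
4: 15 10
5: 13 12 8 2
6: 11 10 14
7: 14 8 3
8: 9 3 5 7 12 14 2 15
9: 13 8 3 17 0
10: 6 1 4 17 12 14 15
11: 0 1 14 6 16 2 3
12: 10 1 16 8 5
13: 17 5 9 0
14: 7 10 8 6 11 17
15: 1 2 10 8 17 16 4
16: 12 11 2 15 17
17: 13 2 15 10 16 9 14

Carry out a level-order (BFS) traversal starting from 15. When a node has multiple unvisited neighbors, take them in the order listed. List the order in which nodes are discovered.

15, 1, 2, 10, 8, 17, 16, 4, 12, 11, 5, 6, 14, 9, 3, 7, 13, 0

Visit 15; enqueue 1, 2, 10, 8, 17, 16, 4 → queue [1, 2, 10, 8, 17, 16, 4]
Visit 1; enqueue 12, 11 → queue [2, 10, 8, 17, 16, 4, 12, 11]
Visit 2; enqueue 5 → queue [10, 8, 17, 16, 4, 12, 11, 5]
Visit 10; enqueue 6, 14 → queue [8, 17, 16, 4, 12, 11, 5, 6, 14]
Visit 8; enqueue 9, 3, 7 → queue [17, 16, 4, 12, 11, 5, 6, 14, 9, 3, 7]
Visit 17; enqueue 13 → queue [16, 4, 12, 11, 5, 6, 14, 9, 3, 7, 13]
Visit 16 → queue [4, 12, 11, 5, 6, 14, 9, 3, 7, 13]
Visit 4 → queue [12, 11, 5, 6, 14, 9, 3, 7, 13]
Visit 12 → queue [11, 5, 6, 14, 9, 3, 7, 13]
Visit 11; enqueue 0 → queue [5, 6, 14, 9, 3, 7, 13, 0]
Visit 5 → queue [6, 14, 9, 3, 7, 13, 0]
Visit 6 → queue [14, 9, 3, 7, 13, 0]
Visit 14 → queue [9, 3, 7, 13, 0]
Visit 9 → queue [3, 7, 13, 0]
Visit 3 → queue [7, 13, 0]
Visit 7 → queue [13, 0]
Visit 13 → queue [0]
Visit 0 → queue []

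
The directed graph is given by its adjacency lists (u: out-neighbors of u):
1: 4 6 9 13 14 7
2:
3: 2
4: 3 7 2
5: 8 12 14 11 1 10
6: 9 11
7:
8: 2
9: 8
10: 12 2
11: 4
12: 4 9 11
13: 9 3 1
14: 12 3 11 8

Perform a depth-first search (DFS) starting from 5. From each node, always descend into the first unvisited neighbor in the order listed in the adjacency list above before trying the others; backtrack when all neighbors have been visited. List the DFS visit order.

5, 8, 2, 12, 4, 3, 7, 9, 11, 14, 1, 6, 13, 10

Visit 5
5 → 8
8 → 2
5 → 12
12 → 4
4 → 3
4 → 7
12 → 9
12 → 11
5 → 14
5 → 1
1 → 6
1 → 13
5 → 10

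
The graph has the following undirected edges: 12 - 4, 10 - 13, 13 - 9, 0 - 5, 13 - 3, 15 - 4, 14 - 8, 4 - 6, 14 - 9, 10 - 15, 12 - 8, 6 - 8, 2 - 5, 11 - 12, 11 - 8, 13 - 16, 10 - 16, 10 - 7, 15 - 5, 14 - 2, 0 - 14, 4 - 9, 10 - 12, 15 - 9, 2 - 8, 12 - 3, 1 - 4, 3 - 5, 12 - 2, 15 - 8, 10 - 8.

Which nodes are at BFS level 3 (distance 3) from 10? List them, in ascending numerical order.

0, 1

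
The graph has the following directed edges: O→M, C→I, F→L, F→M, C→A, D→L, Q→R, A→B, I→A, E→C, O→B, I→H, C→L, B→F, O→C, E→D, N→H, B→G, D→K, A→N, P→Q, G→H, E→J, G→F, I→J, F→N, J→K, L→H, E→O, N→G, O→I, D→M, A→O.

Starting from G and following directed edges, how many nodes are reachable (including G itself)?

6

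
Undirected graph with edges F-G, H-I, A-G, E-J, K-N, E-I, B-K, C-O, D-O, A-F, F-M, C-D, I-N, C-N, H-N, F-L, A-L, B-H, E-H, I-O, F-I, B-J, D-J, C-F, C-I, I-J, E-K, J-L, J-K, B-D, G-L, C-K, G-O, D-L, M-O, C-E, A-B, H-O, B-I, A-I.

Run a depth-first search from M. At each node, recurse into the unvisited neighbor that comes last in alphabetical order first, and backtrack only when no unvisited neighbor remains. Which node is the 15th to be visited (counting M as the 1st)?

Visit M
M → O
O → I
I → N
N → K
K → J
J → L
L → G
G → F
F → C
C → E
E → H
H → B
B → D
B → A

Visit order: M, O, I, N, K, J, L, G, F, C, E, H, B, D, A

A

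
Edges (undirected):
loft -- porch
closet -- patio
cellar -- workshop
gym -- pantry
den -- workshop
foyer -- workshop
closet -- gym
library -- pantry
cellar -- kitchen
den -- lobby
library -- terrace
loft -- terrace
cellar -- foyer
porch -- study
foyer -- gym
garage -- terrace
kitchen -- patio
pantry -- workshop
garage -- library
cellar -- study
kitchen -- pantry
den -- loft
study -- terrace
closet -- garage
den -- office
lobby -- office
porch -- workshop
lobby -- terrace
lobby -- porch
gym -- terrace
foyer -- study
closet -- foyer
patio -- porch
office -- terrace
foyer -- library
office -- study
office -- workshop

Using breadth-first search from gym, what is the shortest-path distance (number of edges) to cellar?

2

Level 0: gym
Level 1: closet, foyer, pantry, terrace
Level 2: cellar, garage, kitchen, library, lobby, loft, office, patio, study, workshop
Level 3: den, porch
cellar first appears at level 2.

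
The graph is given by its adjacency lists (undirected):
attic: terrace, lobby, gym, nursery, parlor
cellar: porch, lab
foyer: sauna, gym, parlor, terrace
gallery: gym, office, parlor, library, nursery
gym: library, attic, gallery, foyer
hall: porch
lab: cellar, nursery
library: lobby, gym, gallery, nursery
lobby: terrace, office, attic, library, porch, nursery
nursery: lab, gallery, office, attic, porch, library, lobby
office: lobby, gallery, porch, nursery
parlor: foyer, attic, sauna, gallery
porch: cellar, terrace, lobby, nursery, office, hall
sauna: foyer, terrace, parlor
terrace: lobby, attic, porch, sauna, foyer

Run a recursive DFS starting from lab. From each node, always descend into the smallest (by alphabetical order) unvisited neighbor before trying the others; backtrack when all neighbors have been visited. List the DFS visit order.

lab cellar porch hall lobby attic gym foyer parlor gallery library nursery office sauna terrace

Visit lab
lab → cellar
cellar → porch
porch → hall
porch → lobby
lobby → attic
attic → gym
gym → foyer
foyer → parlor
parlor → gallery
gallery → library
library → nursery
nursery → office
parlor → sauna
sauna → terrace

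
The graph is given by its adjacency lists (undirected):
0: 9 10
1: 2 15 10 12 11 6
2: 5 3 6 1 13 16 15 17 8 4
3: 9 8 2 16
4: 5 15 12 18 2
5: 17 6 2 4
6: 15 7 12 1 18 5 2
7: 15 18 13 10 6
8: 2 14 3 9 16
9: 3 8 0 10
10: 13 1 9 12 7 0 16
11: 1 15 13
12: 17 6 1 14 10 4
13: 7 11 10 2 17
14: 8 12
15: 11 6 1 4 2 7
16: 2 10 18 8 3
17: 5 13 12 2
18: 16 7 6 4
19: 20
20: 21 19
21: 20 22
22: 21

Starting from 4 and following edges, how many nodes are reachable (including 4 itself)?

19

BFS from 4 visits: 4, 5, 15, 12, 18, 2, 17, 6, 11, 1, 7, 14, 10, 16, 3, 13, 8, 9, 0
Reachable nodes: 19 of 23 total.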